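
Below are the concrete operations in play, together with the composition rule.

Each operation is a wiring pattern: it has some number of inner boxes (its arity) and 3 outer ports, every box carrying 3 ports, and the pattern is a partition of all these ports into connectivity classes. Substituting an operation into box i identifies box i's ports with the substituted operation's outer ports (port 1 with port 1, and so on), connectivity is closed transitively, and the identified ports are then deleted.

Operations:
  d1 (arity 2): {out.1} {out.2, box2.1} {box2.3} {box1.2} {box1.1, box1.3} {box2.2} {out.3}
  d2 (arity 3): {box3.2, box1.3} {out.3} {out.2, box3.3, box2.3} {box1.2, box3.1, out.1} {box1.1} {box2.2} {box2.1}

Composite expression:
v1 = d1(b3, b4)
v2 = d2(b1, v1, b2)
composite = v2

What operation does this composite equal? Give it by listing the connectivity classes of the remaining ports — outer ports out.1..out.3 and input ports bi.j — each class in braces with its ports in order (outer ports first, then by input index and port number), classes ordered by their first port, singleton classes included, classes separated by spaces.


{out.1, b1.2, b2.1} {out.2, b2.3} {out.3} {b1.1} {b1.3, b2.2} {b3.1, b3.3} {b3.2} {b4.1} {b4.2} {b4.3}

Substituting into d2 glues patterns; closure does the rest.
composing d1 on (b3, b4), with out.j its own outer ports: {out.1} {out.2, b4.1} {out.3} {b3.1, b3.3} {b3.2} {b4.2} {b4.3}
composing d2 on (b1, b3, b4, b2), with out.j its own outer ports: {out.1, b1.2, b2.1} {out.2, b2.3} {out.3} {b1.1} {b1.3, b2.2} {b3.1, b3.3} {b3.2} {b4.1} {b4.2} {b4.3}


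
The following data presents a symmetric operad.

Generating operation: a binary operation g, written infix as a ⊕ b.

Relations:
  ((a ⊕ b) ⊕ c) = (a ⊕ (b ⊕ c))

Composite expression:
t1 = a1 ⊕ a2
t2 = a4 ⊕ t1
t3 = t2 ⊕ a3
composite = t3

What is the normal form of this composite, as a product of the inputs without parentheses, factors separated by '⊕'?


a4 ⊕ a1 ⊕ a2 ⊕ a3

Key point: g is associative — brackets drop, the a-order remains.
(a1 ⊕ a2) unparenthesizes to a1 ⊕ a2
(a4 ⊕ (a1 ⊕ a2)) unparenthesizes to a4 ⊕ a1 ⊕ a2
((a4 ⊕ (a1 ⊕ a2)) ⊕ a3) unparenthesizes to a4 ⊕ a1 ⊕ a2 ⊕ a3


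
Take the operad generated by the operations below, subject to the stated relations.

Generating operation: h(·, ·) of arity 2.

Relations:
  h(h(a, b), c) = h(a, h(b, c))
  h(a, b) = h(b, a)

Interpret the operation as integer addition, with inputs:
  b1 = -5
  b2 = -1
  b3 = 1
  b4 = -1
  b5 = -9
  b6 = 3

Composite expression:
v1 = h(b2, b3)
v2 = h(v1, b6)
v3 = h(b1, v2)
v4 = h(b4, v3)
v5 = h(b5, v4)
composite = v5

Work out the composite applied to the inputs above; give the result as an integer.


-12

h(b2, b3) = 0
h(h(b2, b3), b6) = 3
h(b1, h(h(b2, b3), b6)) = -2
h(b4, h(b1, h(h(b2, b3), b6))) = -3
h(b5, h(b4, h(b1, h(h(b2, b3), b6)))) = -12


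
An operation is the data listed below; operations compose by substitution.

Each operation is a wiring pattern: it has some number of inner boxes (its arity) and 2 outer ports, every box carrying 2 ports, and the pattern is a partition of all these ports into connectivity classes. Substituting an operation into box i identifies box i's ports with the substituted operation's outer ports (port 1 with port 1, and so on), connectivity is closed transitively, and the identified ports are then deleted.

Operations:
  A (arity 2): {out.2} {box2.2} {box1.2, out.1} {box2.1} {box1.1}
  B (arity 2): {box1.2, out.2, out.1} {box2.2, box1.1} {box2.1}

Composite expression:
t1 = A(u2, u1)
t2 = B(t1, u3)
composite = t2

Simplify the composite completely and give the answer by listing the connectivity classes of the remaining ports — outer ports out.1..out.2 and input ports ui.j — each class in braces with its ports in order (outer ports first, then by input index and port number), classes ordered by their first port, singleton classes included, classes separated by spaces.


{out.1, out.2} {u1.1} {u1.2} {u2.1} {u2.2, u3.2} {u3.1}

Reachability decides: close wires over B-identified ports.
the subtree at A composes to {out.1, u2.2} {out.2} {u1.1} {u1.2} {u2.1} on (u2, u1); out.j = own outer ports
the subtree at B composes to {out.1, out.2} {u1.1} {u1.2} {u2.1} {u2.2, u3.2} {u3.1} on (u2, u1, u3); out.j = own outer ports


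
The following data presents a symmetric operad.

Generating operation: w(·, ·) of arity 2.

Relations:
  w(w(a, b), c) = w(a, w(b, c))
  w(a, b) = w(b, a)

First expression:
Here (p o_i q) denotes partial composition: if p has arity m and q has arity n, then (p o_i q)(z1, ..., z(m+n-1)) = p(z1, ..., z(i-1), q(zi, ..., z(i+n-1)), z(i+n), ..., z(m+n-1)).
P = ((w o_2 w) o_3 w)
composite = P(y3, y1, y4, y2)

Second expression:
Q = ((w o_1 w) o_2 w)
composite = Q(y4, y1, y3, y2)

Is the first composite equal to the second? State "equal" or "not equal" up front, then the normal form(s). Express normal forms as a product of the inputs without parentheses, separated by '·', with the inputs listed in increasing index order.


In normal form, the first expression is y1 · y2 · y3 · y4
In normal form, the second expression is y1 · y2 · y3 · y4
The normal forms match — equal.

equal — both sides give y1 · y2 · y3 · y4


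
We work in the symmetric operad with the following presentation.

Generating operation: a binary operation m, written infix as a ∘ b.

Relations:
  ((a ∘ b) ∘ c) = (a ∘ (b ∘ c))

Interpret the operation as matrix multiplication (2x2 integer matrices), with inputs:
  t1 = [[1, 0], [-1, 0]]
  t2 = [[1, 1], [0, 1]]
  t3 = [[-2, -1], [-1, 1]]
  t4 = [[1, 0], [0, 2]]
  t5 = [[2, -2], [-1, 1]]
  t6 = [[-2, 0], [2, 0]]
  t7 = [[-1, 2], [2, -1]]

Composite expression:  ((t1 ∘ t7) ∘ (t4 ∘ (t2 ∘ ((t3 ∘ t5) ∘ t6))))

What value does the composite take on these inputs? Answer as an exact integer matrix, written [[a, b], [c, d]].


[[24, 0], [-24, 0]]

(t1 ∘ t7) = [[-1, 2], [1, -2]]
(t3 ∘ t5) = [[-3, 3], [-3, 3]]
((t3 ∘ t5) ∘ t6) = [[12, 0], [12, 0]]
(t2 ∘ ((t3 ∘ t5) ∘ t6)) = [[24, 0], [12, 0]]
(t4 ∘ (t2 ∘ ((t3 ∘ t5) ∘ t6))) = [[24, 0], [24, 0]]
((t1 ∘ t7) ∘ (t4 ∘ (t2 ∘ ((t3 ∘ t5) ∘ t6)))) = [[24, 0], [-24, 0]]


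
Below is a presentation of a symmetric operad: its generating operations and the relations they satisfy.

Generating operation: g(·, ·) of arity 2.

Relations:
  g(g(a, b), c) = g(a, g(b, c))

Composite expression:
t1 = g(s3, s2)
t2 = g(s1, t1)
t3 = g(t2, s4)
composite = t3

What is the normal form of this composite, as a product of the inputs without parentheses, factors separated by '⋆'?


s1 ⋆ s3 ⋆ s2 ⋆ s4


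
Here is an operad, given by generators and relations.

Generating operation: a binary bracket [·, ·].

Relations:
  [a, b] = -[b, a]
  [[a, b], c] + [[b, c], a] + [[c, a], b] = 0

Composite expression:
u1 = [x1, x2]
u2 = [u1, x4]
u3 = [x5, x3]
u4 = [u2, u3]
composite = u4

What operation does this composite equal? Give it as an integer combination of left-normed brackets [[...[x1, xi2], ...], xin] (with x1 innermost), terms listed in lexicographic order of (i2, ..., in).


Antisymmetry and Jacobi reduce to x1-anchored left-normed brackets.
Composite bracket: [[[x1, x2], x4], [x5, x3]]
Expanding via [a, b] = ab - ba: 16 signed words (2^4 = 16).
Words beginning with x1 determine it all:
  x1x2x4x3x5 (sign -1) contributes -[[[[x1, x2], x4], x3], x5]
  x1x2x4x5x3 (sign +1) contributes +[[[[x1, x2], x4], x5], x3]

-[[[[x1, x2], x4], x3], x5] + [[[[x1, x2], x4], x5], x3]


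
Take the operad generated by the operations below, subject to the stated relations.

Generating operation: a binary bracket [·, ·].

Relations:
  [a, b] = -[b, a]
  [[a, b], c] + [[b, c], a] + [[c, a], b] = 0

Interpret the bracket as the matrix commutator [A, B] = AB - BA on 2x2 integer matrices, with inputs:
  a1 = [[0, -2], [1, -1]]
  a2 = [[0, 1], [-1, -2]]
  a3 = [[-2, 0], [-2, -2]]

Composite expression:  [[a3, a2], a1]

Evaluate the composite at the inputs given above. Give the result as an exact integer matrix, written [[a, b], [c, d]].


[[-8, -8], [-8, 8]]

[a3, a2] = [[2, 0], [-4, -2]]
[[a3, a2], a1] = [[-8, -8], [-8, 8]]


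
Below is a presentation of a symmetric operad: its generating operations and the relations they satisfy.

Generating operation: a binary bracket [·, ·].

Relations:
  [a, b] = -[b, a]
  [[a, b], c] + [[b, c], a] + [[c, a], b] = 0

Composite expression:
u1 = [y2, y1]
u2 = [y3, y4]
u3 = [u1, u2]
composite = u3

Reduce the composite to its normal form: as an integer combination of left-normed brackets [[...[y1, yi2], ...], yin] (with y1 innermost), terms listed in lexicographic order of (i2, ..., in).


-[[[y1, y2], y3], y4] + [[[y1, y2], y4], y3]

Left-normed coefficients sit on the y1-initial expansion words.
Composite bracket: [[y2, y1], [y3, y4]]
Applying ab - ba throughout gives 8 signed words (2^3 = 8).
Coefficients come from the y1-initial words:
  sign of y1y2y3y4 is -1, so it contributes -[[[y1, y2], y3], y4]
  sign of y1y2y4y3 is +1, so it contributes +[[[y1, y2], y4], y3]


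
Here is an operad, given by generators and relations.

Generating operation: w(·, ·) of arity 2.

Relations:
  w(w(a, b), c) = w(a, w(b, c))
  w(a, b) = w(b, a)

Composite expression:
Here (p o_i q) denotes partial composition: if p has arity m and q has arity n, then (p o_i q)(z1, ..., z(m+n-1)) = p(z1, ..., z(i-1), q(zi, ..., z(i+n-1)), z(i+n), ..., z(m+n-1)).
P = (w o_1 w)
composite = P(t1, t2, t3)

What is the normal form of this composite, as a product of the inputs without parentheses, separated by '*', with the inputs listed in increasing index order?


Reordering under w is free, so list the t-inputs canonically.
w(t1, t2) reduces to t1 * t2
w(w(t1, t2), t3) reduces to t1 * t2 * t3
the factors in increasing index order: t1 * t2 * t3

t1 * t2 * t3


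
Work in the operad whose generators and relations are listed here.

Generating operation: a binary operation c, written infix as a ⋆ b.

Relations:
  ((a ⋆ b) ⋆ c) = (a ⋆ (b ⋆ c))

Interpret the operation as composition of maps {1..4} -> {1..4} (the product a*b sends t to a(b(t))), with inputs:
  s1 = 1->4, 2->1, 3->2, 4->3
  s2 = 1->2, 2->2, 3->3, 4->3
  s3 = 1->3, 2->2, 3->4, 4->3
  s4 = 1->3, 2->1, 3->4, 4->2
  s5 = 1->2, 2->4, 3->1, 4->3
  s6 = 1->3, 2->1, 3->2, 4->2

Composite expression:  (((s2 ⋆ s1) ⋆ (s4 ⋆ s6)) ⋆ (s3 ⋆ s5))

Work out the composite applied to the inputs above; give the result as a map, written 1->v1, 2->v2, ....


1->2, 2->3, 3->3, 4->3

(s2 ⋆ s1) = 1->3, 2->2, 3->2, 4->3
(s4 ⋆ s6) = 1->4, 2->3, 3->1, 4->1
((s2 ⋆ s1) ⋆ (s4 ⋆ s6)) = 1->3, 2->2, 3->3, 4->3
(s3 ⋆ s5) = 1->2, 2->3, 3->3, 4->4
(((s2 ⋆ s1) ⋆ (s4 ⋆ s6)) ⋆ (s3 ⋆ s5)) = 1->2, 2->3, 3->3, 4->3


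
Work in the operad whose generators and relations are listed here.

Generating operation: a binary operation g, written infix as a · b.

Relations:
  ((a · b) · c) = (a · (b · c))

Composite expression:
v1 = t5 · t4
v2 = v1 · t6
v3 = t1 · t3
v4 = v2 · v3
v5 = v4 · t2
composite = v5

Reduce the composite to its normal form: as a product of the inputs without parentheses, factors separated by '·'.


Every regrouping of g is equal, so read the t-inputs in written order.
(t5 · t4) unparenthesizes to t5 · t4
((t5 · t4) · t6) unparenthesizes to t5 · t4 · t6
(t1 · t3) unparenthesizes to t1 · t3
(((t5 · t4) · t6) · (t1 · t3)) unparenthesizes to t5 · t4 · t6 · t1 · t3
((((t5 · t4) · t6) · (t1 · t3)) · t2) unparenthesizes to t5 · t4 · t6 · t1 · t3 · t2

t5 · t4 · t6 · t1 · t3 · t2


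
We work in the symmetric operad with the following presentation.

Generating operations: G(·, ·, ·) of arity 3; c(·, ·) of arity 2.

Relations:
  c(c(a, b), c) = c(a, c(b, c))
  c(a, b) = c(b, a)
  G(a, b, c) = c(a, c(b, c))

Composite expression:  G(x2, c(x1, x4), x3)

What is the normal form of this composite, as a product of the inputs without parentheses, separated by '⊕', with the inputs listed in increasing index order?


Shape and order are irrelevant to G; the x-input set decides.
c(x1, x4) linearizes to x1 ⊕ x4
G(x2, c(x1, x4), x3) linearizes to x2 ⊕ x1 ⊕ x4 ⊕ x3
commutativity sorts the factors: x1 ⊕ x2 ⊕ x3 ⊕ x4

x1 ⊕ x2 ⊕ x3 ⊕ x4


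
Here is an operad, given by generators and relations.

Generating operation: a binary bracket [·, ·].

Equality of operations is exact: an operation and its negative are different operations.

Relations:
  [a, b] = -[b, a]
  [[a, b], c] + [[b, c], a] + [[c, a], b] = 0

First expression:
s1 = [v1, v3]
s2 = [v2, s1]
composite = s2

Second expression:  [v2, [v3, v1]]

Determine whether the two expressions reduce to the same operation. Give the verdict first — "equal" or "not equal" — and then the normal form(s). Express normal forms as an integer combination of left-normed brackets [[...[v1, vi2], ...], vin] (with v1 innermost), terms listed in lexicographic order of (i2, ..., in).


not equal; first: -[[v1, v3], v2]; second: [[v1, v3], v2]

Normal form of the first expression: -[[v1, v3], v2]
Normal form of the second expression: [[v1, v3], v2]
The normal forms differ: not equal.


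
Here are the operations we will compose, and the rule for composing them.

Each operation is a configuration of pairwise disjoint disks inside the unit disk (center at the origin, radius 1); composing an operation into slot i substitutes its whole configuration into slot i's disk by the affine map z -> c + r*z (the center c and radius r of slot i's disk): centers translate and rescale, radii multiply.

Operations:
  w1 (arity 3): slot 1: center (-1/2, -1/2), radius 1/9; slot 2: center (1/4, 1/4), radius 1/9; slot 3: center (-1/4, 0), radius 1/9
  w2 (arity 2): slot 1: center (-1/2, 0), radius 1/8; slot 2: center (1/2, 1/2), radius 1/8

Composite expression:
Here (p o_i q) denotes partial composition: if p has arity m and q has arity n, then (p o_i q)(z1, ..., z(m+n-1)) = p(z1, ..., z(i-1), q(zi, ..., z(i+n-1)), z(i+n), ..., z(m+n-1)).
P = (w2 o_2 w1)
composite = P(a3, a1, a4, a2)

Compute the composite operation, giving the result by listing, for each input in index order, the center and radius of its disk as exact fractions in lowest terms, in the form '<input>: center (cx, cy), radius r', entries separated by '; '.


a1: center (7/16, 7/16), radius 1/72; a2: center (15/32, 1/2), radius 1/72; a3: center (-1/2, 0), radius 1/8; a4: center (17/32, 17/32), radius 1/72

Only the slot chain above each a matters under w2; compose those maps.
tracing a3 down its 1-map path: center (-1/2, 0), radius 1/8
tracing a1 down its 2-map path: center (7/16, 7/16), radius 1/72
tracing a4 down its 2-map path: center (17/32, 17/32), radius 1/72
tracing a2 down its 2-map path: center (15/32, 1/2), radius 1/72


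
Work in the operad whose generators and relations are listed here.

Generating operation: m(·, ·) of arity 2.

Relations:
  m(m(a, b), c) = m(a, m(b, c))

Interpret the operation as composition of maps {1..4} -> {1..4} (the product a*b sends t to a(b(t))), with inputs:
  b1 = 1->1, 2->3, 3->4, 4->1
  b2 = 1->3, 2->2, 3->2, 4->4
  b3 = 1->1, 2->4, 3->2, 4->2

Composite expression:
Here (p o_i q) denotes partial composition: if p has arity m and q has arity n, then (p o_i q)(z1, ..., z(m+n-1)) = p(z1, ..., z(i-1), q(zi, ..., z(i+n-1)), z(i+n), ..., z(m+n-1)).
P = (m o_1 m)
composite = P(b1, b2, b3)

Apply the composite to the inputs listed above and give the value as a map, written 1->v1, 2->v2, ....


m(b1, b2) = 1->4, 2->3, 3->3, 4->1
m(m(b1, b2), b3) = 1->4, 2->1, 3->3, 4->3

1->4, 2->1, 3->3, 4->3


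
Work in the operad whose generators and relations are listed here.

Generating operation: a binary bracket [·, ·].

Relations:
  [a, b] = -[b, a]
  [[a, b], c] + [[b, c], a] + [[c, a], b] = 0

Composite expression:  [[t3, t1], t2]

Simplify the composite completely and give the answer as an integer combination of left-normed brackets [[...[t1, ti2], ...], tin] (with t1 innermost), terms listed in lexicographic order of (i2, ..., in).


-[[t1, t3], t2]

In the tensor algebra, words opening t1 carry the t1-anchored form.
Composite bracket: [[t3, t1], t2]
Under [a, b] = ab - ba we get 4 signed associative words (2^2 = 4).
Keep just the words that open with t1:
  from t1t3t2, sign -1: term -[[t1, t3], t2]


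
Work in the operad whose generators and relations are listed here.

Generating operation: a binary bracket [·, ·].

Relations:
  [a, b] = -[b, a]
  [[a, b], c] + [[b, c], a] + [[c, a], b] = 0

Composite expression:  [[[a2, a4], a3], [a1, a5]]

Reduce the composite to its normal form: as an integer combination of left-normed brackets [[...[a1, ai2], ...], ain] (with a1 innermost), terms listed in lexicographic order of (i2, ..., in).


Antisymmetry and Jacobi reduce to a1-anchored left-normed brackets.
Composite bracket: [[[a2, a4], a3], [a1, a5]]
Each bracket splits as ab - ba, giving 16 signed words (2^4 = 16).
Only words starting with a1 matter:
  sign of a1a5a2a4a3 is -1, so it contributes -[[[[a1, a5], a2], a4], a3]
  sign of a1a5a3a2a4 is +1, so it contributes +[[[[a1, a5], a3], a2], a4]
  sign of a1a5a3a4a2 is -1, so it contributes -[[[[a1, a5], a3], a4], a2]
  sign of a1a5a4a2a3 is +1, so it contributes +[[[[a1, a5], a4], a2], a3]

-[[[[a1, a5], a2], a4], a3] + [[[[a1, a5], a3], a2], a4] - [[[[a1, a5], a3], a4], a2] + [[[[a1, a5], a4], a2], a3]


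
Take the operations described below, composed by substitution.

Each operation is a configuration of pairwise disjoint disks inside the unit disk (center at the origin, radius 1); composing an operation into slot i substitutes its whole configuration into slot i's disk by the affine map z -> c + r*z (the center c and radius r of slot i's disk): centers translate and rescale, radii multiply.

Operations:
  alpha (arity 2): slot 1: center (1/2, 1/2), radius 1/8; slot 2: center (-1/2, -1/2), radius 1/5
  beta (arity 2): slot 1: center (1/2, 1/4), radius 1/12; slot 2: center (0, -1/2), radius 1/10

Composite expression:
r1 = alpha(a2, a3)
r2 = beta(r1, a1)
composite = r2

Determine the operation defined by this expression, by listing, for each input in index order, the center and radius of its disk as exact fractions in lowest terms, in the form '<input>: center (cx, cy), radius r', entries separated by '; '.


a1: center (0, -1/2), radius 1/10; a2: center (13/24, 7/24), radius 1/96; a3: center (11/24, 5/24), radius 1/60

Follow each a-input down from beta: c' goes to c + r*c', radius to r*r'.
input a2: applying the 2 nested substitutions gives center (13/24, 7/24), radius 1/96
input a3: applying the 2 nested substitutions gives center (11/24, 5/24), radius 1/60
input a1: applying the 1 nested substitution gives center (0, -1/2), radius 1/10


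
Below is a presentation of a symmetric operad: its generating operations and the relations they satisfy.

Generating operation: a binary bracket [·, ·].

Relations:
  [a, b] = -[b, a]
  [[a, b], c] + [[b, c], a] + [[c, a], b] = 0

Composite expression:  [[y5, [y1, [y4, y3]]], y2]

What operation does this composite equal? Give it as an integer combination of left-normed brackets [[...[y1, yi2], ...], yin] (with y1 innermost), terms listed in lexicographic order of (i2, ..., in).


[[[[y1, y3], y4], y5], y2] - [[[[y1, y4], y3], y5], y2]


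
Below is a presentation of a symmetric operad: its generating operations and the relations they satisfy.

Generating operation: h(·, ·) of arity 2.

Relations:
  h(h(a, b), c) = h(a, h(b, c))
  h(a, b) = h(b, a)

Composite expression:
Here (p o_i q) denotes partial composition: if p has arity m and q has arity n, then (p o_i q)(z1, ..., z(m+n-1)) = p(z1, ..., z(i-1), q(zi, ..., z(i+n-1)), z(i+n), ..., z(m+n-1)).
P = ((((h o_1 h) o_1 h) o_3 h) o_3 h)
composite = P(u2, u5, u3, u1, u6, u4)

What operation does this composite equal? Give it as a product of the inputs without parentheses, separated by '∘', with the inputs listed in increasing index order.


u1 ∘ u2 ∘ u3 ∘ u4 ∘ u5 ∘ u6

Both nesting and order wash out for h; what remains is which u's occur.
h(u2, u5) linearizes to u2 ∘ u5
h(u3, u1) linearizes to u3 ∘ u1
h(h(u3, u1), u6) linearizes to u3 ∘ u1 ∘ u6
h(h(u2, u5), h(h(u3, u1), u6)) linearizes to u2 ∘ u5 ∘ u3 ∘ u1 ∘ u6
h(h(h(u2, u5), h(h(u3, u1), u6)), u4) linearizes to u2 ∘ u5 ∘ u3 ∘ u1 ∘ u6 ∘ u4
sorting the factors by input index: u1 ∘ u2 ∘ u3 ∘ u4 ∘ u5 ∘ u6


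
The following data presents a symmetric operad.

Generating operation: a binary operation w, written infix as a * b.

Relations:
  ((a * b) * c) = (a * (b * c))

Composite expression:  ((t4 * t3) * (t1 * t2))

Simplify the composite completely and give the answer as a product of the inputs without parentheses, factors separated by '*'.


t4 * t3 * t1 * t2

Every regrouping of w is equal, so read the t-inputs in written order.
(t4 * t3) spells out as t4 * t3
(t1 * t2) spells out as t1 * t2
((t4 * t3) * (t1 * t2)) spells out as t4 * t3 * t1 * t2


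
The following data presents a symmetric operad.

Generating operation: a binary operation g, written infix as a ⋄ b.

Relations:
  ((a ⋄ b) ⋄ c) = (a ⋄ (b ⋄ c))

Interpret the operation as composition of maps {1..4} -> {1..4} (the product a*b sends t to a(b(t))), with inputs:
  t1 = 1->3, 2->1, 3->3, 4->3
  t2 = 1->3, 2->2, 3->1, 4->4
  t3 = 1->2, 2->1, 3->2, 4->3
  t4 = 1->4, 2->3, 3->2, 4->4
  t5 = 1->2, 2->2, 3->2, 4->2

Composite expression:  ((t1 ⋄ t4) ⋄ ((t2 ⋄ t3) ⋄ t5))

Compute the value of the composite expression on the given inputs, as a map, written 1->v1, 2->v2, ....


(t1 ⋄ t4) = 1->3, 2->3, 3->1, 4->3
(t2 ⋄ t3) = 1->2, 2->3, 3->2, 4->1
((t2 ⋄ t3) ⋄ t5) = 1->3, 2->3, 3->3, 4->3
((t1 ⋄ t4) ⋄ ((t2 ⋄ t3) ⋄ t5)) = 1->1, 2->1, 3->1, 4->1

1->1, 2->1, 3->1, 4->1


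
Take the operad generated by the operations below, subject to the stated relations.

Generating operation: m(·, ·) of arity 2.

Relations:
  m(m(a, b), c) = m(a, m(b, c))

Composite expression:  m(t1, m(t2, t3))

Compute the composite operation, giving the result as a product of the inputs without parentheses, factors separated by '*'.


t1 * t2 * t3

Key point: m is associative — brackets drop, the t-order remains.
m(t2, t3) reduces to t2 * t3
m(t1, m(t2, t3)) reduces to t1 * t2 * t3


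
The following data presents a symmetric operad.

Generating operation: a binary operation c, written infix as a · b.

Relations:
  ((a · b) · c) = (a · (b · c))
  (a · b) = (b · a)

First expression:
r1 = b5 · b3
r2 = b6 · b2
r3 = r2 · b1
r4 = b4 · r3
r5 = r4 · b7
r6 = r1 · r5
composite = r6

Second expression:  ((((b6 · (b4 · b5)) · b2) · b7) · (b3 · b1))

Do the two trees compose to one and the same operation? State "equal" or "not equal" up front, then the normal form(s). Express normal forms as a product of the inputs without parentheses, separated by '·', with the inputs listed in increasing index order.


equal: each reduces to b1 · b2 · b3 · b4 · b5 · b6 · b7

The first expression reduces to b1 · b2 · b3 · b4 · b5 · b6 · b7
The second expression reduces to b1 · b2 · b3 · b4 · b5 · b6 · b7
Both agree, so they are equal.


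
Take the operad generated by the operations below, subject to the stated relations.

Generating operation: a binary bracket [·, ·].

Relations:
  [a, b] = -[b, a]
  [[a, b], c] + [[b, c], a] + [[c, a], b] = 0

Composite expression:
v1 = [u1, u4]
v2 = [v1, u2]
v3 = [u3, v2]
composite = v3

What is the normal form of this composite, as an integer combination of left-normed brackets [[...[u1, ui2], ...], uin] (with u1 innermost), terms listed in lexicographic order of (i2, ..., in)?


Expand each bracket as ab - ba; the u1-initial words give the coefficients.
Composite bracket: [u3, [[u1, u4], u2]]
Expanding via [a, b] = ab - ba: 8 signed words (2^3 = 8).
Words beginning with u1 determine it all:
  word u1u4u2u3 has sign -1, contributing -[[[u1, u4], u2], u3]

-[[[u1, u4], u2], u3]


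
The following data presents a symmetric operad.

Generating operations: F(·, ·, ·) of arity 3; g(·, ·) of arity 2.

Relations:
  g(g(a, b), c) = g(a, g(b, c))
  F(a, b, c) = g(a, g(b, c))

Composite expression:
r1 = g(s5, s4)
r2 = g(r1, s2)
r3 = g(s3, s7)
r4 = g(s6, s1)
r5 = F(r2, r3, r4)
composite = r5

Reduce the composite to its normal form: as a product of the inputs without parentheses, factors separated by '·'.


s5 · s4 · s2 · s3 · s7 · s6 · s1


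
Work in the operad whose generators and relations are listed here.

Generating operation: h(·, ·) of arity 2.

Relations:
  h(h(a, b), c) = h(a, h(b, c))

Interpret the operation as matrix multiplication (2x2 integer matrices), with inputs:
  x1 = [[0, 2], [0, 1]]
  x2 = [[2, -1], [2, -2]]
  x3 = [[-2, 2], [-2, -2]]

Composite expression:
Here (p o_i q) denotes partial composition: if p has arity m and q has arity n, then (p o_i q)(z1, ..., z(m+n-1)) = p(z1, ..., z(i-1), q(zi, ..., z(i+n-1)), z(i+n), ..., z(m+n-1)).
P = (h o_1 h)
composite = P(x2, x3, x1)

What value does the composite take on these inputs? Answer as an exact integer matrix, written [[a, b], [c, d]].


[[0, 2], [0, 8]]


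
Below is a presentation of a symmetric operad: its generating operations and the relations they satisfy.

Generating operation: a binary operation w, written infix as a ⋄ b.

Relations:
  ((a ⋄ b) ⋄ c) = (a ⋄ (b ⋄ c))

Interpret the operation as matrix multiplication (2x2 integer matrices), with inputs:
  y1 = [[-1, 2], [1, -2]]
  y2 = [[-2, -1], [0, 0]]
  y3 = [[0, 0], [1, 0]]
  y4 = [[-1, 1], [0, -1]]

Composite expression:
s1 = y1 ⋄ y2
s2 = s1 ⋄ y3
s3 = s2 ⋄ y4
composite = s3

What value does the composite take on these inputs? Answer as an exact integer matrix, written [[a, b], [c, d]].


[[-1, 1], [1, -1]]

(y1 ⋄ y2) = [[2, 1], [-2, -1]]
((y1 ⋄ y2) ⋄ y3) = [[1, 0], [-1, 0]]
(((y1 ⋄ y2) ⋄ y3) ⋄ y4) = [[-1, 1], [1, -1]]


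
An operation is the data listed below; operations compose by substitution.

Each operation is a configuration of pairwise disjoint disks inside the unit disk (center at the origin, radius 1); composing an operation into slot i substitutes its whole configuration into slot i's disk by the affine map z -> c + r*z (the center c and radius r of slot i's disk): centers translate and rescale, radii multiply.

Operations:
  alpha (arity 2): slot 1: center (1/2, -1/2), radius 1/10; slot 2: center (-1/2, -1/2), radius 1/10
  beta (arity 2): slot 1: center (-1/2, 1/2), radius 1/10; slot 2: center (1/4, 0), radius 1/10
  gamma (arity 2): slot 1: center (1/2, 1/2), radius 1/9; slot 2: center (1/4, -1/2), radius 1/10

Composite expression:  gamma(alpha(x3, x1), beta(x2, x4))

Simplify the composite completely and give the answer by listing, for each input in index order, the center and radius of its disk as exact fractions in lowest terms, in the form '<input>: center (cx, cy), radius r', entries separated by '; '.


Below gamma, radii multiply path by path; the x-disk centers shift.
tracing x3 down its 2-map path: center (5/9, 4/9), radius 1/90
tracing x1 down its 2-map path: center (4/9, 4/9), radius 1/90
tracing x2 down its 2-map path: center (1/5, -9/20), radius 1/100
tracing x4 down its 2-map path: center (11/40, -1/2), radius 1/100

x1: center (4/9, 4/9), radius 1/90; x2: center (1/5, -9/20), radius 1/100; x3: center (5/9, 4/9), radius 1/90; x4: center (11/40, -1/2), radius 1/100


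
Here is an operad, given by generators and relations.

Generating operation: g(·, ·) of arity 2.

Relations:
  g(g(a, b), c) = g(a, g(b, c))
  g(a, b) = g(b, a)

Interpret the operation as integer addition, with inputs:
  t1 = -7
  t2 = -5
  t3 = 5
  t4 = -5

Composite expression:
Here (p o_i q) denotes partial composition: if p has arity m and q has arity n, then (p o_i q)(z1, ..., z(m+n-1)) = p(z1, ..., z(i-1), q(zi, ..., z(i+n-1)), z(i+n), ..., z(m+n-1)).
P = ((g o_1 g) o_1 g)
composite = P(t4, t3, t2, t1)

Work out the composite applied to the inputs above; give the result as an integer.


-12


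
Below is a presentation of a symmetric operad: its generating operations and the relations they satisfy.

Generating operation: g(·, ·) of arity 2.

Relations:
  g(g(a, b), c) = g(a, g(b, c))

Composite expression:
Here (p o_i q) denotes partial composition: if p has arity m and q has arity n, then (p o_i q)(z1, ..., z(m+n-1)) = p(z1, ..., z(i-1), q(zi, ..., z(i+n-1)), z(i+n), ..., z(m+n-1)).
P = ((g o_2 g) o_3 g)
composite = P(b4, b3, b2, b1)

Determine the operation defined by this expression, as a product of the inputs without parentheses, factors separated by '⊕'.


b4 ⊕ b3 ⊕ b2 ⊕ b1

Under associativity of g, the answer is the b's in reading order.
g(b2, b1) reduces to b2 ⊕ b1
g(b3, g(b2, b1)) reduces to b3 ⊕ b2 ⊕ b1
g(b4, g(b3, g(b2, b1))) reduces to b4 ⊕ b3 ⊕ b2 ⊕ b1


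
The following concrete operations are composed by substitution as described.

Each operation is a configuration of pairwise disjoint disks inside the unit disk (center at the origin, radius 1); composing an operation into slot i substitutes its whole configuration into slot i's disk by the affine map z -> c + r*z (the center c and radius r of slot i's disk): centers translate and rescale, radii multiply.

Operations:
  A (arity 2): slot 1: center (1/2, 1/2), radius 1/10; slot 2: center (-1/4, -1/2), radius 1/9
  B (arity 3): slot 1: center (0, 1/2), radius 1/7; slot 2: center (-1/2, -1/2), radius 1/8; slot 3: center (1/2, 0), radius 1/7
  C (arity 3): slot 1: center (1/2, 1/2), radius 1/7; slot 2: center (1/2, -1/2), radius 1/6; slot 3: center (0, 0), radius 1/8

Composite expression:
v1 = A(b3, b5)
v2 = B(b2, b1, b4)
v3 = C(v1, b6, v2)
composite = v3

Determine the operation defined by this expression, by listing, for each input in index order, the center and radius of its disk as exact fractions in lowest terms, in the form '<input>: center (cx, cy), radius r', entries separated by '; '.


b1: center (-1/16, -1/16), radius 1/64; b2: center (0, 1/16), radius 1/56; b3: center (4/7, 4/7), radius 1/70; b4: center (1/16, 0), radius 1/56; b5: center (13/28, 3/7), radius 1/63; b6: center (1/2, -1/2), radius 1/6


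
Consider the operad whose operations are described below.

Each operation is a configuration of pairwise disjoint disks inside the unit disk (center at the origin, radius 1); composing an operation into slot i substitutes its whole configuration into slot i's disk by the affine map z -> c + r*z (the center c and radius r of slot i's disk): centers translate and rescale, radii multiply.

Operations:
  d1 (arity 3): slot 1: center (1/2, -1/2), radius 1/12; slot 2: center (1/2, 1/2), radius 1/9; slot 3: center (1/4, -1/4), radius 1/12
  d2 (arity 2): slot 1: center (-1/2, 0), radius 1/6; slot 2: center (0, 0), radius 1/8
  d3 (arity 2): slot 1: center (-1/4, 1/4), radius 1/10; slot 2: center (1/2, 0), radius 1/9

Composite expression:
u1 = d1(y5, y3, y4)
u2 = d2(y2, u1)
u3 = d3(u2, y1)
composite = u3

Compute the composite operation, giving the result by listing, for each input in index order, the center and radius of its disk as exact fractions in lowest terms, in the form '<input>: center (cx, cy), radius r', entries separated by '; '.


Affine substitution under d3: radii multiply and y-centers shift.
input y2: applying the 2 nested substitutions gives center (-3/10, 1/4), radius 1/60
input y5: applying the 3 nested substitutions gives center (-39/160, 39/160), radius 1/960
input y3: applying the 3 nested substitutions gives center (-39/160, 41/160), radius 1/720
input y4: applying the 3 nested substitutions gives center (-79/320, 79/320), radius 1/960
input y1: applying the 1 nested substitution gives center (1/2, 0), radius 1/9

y1: center (1/2, 0), radius 1/9; y2: center (-3/10, 1/4), radius 1/60; y3: center (-39/160, 41/160), radius 1/720; y4: center (-79/320, 79/320), radius 1/960; y5: center (-39/160, 39/160), radius 1/960


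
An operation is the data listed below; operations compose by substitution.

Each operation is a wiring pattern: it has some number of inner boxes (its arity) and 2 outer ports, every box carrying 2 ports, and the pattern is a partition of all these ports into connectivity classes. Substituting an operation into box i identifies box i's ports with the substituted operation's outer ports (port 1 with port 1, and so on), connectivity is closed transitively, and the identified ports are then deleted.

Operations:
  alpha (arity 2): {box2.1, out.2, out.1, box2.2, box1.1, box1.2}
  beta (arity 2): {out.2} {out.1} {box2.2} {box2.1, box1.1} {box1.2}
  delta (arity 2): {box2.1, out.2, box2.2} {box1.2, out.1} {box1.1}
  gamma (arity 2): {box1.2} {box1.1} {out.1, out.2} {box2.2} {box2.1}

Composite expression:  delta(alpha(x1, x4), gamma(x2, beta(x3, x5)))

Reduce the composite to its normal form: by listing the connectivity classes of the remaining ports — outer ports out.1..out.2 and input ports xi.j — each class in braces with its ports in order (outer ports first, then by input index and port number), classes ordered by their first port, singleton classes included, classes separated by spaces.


{out.1, x1.1, x1.2, x4.1, x4.2} {out.2} {x2.1} {x2.2} {x3.1, x5.1} {x3.2} {x5.2}

Reachability decides: close wires over delta-identified ports.
the subtree at alpha composes to {out.1, out.2, x1.1, x1.2, x4.1, x4.2} on (x1, x4); out.j = own outer ports
the subtree at beta composes to {out.1} {out.2} {x3.1, x5.1} {x3.2} {x5.2} on (x3, x5); out.j = own outer ports
the subtree at gamma composes to {out.1, out.2} {x2.1} {x2.2} {x3.1, x5.1} {x3.2} {x5.2} on (x2, x3, x5); out.j = own outer ports
the subtree at delta composes to {out.1, x1.1, x1.2, x4.1, x4.2} {out.2} {x2.1} {x2.2} {x3.1, x5.1} {x3.2} {x5.2} on (x1, x4, x2, x3, x5); out.j = own outer ports


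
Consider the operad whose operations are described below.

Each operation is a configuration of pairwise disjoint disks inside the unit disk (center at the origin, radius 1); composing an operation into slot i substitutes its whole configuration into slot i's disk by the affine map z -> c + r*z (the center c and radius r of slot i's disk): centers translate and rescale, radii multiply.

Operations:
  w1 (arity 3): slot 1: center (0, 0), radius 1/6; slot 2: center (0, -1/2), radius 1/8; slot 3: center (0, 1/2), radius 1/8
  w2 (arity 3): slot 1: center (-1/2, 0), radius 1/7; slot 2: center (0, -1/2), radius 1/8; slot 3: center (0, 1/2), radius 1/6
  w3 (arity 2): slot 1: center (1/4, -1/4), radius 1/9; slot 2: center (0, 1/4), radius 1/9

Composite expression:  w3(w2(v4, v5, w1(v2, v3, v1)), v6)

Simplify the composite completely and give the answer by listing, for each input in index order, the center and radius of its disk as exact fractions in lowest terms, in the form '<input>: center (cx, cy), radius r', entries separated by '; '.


Only the slot chain above each v matters under w3; compose those maps.
v4 passes through 2 substitutions, ending at center (7/36, -1/4), radius 1/63
v5 passes through 2 substitutions, ending at center (1/4, -11/36), radius 1/72
v2 passes through 3 substitutions, ending at center (1/4, -7/36), radius 1/324
v3 passes through 3 substitutions, ending at center (1/4, -11/54), radius 1/432
v1 passes through 3 substitutions, ending at center (1/4, -5/27), radius 1/432
v6 passes through 1 substitution, ending at center (0, 1/4), radius 1/9

v1: center (1/4, -5/27), radius 1/432; v2: center (1/4, -7/36), radius 1/324; v3: center (1/4, -11/54), radius 1/432; v4: center (7/36, -1/4), radius 1/63; v5: center (1/4, -11/36), radius 1/72; v6: center (0, 1/4), radius 1/9


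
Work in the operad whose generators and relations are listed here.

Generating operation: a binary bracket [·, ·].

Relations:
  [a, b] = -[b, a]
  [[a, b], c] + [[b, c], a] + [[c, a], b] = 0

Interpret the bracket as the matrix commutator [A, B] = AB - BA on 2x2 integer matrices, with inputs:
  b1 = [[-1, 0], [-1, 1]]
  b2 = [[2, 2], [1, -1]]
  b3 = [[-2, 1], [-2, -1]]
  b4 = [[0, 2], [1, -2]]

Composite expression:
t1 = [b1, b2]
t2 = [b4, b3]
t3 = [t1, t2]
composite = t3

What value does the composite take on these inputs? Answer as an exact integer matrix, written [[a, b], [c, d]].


[[-8, -24], [-2, 8]]

[b1, b2] = [[2, -4], [-1, -2]]
[b4, b3] = [[-5, 4], [3, 5]]
[[b1, b2], [b4, b3]] = [[-8, -24], [-2, 8]]


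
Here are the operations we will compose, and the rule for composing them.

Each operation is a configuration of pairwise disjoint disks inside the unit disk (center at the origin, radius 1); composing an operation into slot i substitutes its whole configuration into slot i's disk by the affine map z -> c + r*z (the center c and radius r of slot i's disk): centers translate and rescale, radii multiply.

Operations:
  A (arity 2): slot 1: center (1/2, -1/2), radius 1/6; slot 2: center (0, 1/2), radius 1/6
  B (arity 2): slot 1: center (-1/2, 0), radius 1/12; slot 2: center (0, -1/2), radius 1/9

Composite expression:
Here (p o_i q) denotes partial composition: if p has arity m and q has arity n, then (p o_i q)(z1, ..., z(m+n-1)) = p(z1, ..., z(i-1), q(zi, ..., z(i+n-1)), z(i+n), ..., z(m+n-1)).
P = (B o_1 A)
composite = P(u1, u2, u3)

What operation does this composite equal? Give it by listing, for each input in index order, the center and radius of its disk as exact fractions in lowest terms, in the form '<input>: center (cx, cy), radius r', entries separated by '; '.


u1: center (-11/24, -1/24), radius 1/72; u2: center (-1/2, 1/24), radius 1/72; u3: center (0, -1/2), radius 1/9

Follow each u-input down from B: c' goes to c + r*c', radius to r*r'.
u1: after 2 affine steps, its disk has center (-11/24, -1/24), radius 1/72
u2: after 2 affine steps, its disk has center (-1/2, 1/24), radius 1/72
u3: after 1 affine step, its disk has center (0, -1/2), radius 1/9


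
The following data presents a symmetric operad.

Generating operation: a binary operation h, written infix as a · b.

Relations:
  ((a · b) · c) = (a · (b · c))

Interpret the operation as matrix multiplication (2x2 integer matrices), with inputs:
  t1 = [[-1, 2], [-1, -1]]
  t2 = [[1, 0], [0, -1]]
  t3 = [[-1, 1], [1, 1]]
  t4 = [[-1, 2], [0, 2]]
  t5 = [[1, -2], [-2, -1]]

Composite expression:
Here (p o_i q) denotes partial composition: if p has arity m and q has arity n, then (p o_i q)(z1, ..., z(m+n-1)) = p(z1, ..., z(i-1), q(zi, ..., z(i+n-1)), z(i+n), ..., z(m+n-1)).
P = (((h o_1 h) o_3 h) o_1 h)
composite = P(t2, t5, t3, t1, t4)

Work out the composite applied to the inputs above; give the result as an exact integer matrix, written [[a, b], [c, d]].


[[-4, -2], [2, -14]]

(t2 · t5) = [[1, -2], [2, 1]]
((t2 · t5) · t3) = [[-3, -1], [-1, 3]]
(t1 · t4) = [[1, 2], [1, -4]]
(((t2 · t5) · t3) · (t1 · t4)) = [[-4, -2], [2, -14]]


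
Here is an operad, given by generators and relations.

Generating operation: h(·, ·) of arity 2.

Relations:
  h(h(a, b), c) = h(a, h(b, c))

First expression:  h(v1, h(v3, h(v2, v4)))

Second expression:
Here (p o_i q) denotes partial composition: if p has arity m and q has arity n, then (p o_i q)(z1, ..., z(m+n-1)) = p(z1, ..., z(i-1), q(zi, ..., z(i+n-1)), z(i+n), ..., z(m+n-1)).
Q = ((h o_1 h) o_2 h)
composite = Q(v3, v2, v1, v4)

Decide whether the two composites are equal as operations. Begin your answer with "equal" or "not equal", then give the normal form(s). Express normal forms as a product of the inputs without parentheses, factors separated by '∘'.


The first expression reduces to v1 ∘ v3 ∘ v2 ∘ v4
The second expression reduces to v3 ∘ v2 ∘ v1 ∘ v4
No match — not equal.

not equal; first: v1 ∘ v3 ∘ v2 ∘ v4; second: v3 ∘ v2 ∘ v1 ∘ v4


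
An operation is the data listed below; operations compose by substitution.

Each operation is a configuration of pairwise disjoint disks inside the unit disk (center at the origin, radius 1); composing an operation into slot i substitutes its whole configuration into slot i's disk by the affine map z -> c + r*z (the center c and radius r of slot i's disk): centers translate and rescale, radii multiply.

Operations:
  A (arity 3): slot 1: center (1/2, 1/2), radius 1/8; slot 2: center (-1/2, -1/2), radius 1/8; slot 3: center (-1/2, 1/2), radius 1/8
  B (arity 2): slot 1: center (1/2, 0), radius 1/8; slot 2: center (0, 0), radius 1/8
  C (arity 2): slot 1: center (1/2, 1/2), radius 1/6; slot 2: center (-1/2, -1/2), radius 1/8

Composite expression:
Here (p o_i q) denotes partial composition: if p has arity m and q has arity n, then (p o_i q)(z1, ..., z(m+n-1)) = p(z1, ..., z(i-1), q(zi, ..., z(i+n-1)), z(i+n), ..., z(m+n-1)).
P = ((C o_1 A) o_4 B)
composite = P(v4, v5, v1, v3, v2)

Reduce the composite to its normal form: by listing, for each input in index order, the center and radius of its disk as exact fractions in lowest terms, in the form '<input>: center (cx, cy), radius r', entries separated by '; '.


Each v-disk chains the slot maps above it in C; radii multiply.
v4: after 2 affine steps, its disk has center (7/12, 7/12), radius 1/48
v5: after 2 affine steps, its disk has center (5/12, 5/12), radius 1/48
v1: after 2 affine steps, its disk has center (5/12, 7/12), radius 1/48
v3: after 2 affine steps, its disk has center (-7/16, -1/2), radius 1/64
v2: after 2 affine steps, its disk has center (-1/2, -1/2), radius 1/64

v1: center (5/12, 7/12), radius 1/48; v2: center (-1/2, -1/2), radius 1/64; v3: center (-7/16, -1/2), radius 1/64; v4: center (7/12, 7/12), radius 1/48; v5: center (5/12, 5/12), radius 1/48
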